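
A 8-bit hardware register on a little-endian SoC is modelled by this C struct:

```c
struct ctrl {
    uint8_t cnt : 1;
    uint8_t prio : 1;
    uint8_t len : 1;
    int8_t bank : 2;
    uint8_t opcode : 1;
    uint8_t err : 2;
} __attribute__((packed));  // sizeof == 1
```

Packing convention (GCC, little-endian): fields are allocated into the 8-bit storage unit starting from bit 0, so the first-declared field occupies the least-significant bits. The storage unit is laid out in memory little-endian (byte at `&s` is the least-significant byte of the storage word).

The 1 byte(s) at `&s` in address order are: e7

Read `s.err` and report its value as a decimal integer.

[0]=0xe7 (little-endian) → word 0xe7
cnt [0+:1] = (word>>0) & 0x1 = 1
prio [1+:1] = (word>>1) & 0x1 = 1
len [2+:1] = (word>>2) & 0x1 = 1
bank [3+:2] = (word>>3) & 0x3 = 0
opcode [5+:1] = (word>>5) & 0x1 = 1
err [6+:2] = (word>>6) & 0x3 = 3  ←

3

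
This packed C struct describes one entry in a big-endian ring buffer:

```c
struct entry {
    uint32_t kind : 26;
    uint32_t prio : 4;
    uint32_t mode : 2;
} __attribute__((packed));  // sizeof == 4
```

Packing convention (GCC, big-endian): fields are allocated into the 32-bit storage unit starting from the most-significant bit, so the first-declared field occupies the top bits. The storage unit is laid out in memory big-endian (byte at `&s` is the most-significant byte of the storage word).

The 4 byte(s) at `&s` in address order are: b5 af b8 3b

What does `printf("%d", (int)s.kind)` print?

[0]=0xb5 [1]=0xaf [2]=0xb8 [3]=0x3b (big-endian) → word 0xb5afb83b
kind [6+:26] = (word>>6) & 0x3ffffff = 47628000  ←
prio [2+:4] = (word>>2) & 0xf = 14
mode [0+:2] = (word>>0) & 0x3 = 3

47628000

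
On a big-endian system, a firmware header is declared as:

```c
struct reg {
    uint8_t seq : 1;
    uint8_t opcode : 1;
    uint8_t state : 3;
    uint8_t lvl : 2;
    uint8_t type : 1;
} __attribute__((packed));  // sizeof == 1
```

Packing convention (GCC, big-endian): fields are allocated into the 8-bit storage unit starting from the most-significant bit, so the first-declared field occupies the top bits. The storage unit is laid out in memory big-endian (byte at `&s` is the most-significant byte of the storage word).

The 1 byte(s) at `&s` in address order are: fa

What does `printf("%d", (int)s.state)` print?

7

[0]=0xfa (big-endian) → word 0xfa
seq [7+:1] = (word>>7) & 0x1 = 1
opcode [6+:1] = (word>>6) & 0x1 = 1
state [3+:3] = (word>>3) & 0x7 = 7  ←
lvl [1+:2] = (word>>1) & 0x3 = 1
type [0+:1] = (word>>0) & 0x1 = 0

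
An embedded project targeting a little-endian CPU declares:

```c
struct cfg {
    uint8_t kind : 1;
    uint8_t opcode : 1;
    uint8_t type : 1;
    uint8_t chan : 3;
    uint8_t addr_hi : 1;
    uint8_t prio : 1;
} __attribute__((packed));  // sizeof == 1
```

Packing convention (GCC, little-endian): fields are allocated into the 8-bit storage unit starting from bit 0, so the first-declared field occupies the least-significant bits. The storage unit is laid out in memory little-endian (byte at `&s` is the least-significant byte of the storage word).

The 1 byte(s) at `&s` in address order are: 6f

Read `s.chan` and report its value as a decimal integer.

5

[0]=0x6f (little-endian) → word 0x6f
kind:1 @ bit 0 → (0x6f>>0)&0x1 = 0x1
opcode:1 @ bit 1 → (0x6f>>1)&0x1 = 0x1
type:1 @ bit 2 → (0x6f>>2)&0x1 = 0x1
chan:3 @ bit 3 → (0x6f>>3)&0x7 = 0x5  ←
addr_hi:1 @ bit 6 → (0x6f>>6)&0x1 = 0x1
prio:1 @ bit 7 → (0x6f>>7)&0x1 = 0x0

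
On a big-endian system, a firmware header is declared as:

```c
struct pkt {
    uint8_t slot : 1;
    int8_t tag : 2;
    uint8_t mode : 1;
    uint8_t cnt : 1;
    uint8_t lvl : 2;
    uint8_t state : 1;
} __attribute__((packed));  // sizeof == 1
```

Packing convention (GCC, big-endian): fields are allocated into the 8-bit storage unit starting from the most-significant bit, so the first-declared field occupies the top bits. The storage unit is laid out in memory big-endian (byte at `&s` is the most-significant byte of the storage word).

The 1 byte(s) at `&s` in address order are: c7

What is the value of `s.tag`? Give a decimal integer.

[0]=0xc7 (big-endian) → word 0xc7
slot [7+:1] = (word>>7) & 0x1 = 1
tag [5+:2] = (word>>5) & 0x3 = 2  ←
mode [4+:1] = (word>>4) & 0x1 = 0
cnt [3+:1] = (word>>3) & 0x1 = 0
lvl [1+:2] = (word>>1) & 0x3 = 3
state [0+:1] = (word>>0) & 0x1 = 1
tag signed 2b, MSB=1: 2 - 4 = -2

-2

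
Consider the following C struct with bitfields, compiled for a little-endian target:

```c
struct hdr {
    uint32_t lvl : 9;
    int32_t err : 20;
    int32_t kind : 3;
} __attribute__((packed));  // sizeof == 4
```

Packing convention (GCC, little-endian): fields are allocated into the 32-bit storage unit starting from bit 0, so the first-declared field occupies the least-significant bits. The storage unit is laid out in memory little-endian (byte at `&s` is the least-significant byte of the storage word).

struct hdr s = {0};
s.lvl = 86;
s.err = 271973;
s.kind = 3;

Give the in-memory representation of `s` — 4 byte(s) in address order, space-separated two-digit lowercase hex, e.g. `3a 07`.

[0+:9] lvl=86 & 0x1ff = 0x56; word=0x00000056
[9+:20] err=271973 & 0xfffff = 0x42665; word=0x084cca56
[29+:3] kind=3 & 0x7 = 0x3; word=0x684cca56
word = 0x684cca56 → little-endian bytes:
  [0]=0x56  [1]=0xca  [2]=0x4c  [3]=0x68

56 ca 4c 68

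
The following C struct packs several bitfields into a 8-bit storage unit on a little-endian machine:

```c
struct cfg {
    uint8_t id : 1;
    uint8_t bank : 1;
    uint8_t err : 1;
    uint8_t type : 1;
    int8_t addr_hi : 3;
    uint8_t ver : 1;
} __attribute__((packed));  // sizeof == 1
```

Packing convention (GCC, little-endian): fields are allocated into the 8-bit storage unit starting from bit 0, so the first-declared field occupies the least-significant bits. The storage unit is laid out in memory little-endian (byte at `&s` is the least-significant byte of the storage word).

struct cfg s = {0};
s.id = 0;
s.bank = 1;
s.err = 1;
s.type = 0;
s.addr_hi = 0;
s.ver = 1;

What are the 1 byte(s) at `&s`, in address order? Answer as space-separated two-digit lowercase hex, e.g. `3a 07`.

id:1 = 0 → 0x0 << 0 → word 0x00
bank:1 = 1 → 0x1 << 1 → word 0x02
err:1 = 1 → 0x1 << 2 → word 0x06
type:1 = 0 → 0x0 << 3 → word 0x06
addr_hi:3 = 0 → 0x0 << 4 → word 0x06
ver:1 = 1 → 0x1 << 7 → word 0x86
word = 0x86 → little-endian bytes:
  [0]=0x86

86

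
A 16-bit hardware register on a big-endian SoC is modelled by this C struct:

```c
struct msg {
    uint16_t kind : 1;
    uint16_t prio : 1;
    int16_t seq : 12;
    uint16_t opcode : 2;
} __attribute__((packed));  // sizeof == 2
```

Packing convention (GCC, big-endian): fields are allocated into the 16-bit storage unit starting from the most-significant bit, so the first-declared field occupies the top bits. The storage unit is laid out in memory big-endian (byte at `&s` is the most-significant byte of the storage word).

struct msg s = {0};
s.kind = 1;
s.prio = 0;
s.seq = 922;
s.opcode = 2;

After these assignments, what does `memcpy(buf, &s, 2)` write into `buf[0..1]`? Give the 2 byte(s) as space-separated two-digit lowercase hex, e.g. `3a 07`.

8e 6a

kind:1 = 1 → 0x1 << 15 → word 0x8000
prio:1 = 0 → 0x0 << 14 → word 0x8000
seq:12 = 922 → 0x39a << 2 → word 0x8e68
opcode:2 = 2 → 0x2 << 0 → word 0x8e6a
word = 0x8e6a → big-endian bytes:
  [0]=0x8e  [1]=0x6a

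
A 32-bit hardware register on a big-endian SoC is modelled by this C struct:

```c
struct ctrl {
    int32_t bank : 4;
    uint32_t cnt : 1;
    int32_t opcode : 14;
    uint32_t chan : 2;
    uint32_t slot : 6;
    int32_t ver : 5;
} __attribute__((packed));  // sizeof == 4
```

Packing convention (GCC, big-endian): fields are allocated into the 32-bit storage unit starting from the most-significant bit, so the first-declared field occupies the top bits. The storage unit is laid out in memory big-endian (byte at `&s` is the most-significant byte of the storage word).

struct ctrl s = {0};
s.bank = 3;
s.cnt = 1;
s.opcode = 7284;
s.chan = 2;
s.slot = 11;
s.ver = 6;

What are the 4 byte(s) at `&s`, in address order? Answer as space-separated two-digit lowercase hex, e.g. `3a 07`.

3b 8e 91 66

[28+:4] bank=3 & 0xf = 0x3; word=0x30000000
[27+:1] cnt=1 & 0x1 = 0x1; word=0x38000000
[13+:14] opcode=7284 & 0x3fff = 0x1c74; word=0x3b8e8000
[11+:2] chan=2 & 0x3 = 0x2; word=0x3b8e9000
[5+:6] slot=11 & 0x3f = 0xb; word=0x3b8e9160
[0+:5] ver=6 & 0x1f = 0x6; word=0x3b8e9166
word = 0x3b8e9166 → big-endian bytes:
  [0]=0x3b  [1]=0x8e  [2]=0x91  [3]=0x66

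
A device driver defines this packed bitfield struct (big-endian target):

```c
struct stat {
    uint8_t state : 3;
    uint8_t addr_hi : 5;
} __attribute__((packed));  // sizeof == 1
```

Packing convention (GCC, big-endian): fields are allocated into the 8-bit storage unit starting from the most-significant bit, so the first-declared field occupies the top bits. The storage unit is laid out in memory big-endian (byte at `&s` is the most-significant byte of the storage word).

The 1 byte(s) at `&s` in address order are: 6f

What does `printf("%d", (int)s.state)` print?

3

[0]=0x6f (big-endian) → word 0x6f
state:3 @ bit 5 → (0x6f>>5)&0x7 = 0x3  ←
addr_hi:5 @ bit 0 → (0x6f>>0)&0x1f = 0xf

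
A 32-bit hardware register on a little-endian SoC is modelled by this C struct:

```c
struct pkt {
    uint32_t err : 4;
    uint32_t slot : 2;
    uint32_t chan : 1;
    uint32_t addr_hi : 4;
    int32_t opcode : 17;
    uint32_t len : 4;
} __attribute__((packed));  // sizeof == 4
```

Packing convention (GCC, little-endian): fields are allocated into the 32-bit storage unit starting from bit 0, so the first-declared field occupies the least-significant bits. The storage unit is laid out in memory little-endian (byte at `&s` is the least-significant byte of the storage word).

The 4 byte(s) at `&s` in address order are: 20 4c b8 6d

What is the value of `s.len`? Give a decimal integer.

[0]=0x20 [1]=0x4c [2]=0xb8 [3]=0x6d (little-endian) → word 0x6db84c20
err [0+:4] = (word>>0) & 0xf = 0
slot [4+:2] = (word>>4) & 0x3 = 2
chan [6+:1] = (word>>6) & 0x1 = 0
addr_hi [7+:4] = (word>>7) & 0xf = 8
opcode [11+:17] = (word>>11) & 0x1ffff = 112393
len [28+:4] = (word>>28) & 0xf = 6  ←

6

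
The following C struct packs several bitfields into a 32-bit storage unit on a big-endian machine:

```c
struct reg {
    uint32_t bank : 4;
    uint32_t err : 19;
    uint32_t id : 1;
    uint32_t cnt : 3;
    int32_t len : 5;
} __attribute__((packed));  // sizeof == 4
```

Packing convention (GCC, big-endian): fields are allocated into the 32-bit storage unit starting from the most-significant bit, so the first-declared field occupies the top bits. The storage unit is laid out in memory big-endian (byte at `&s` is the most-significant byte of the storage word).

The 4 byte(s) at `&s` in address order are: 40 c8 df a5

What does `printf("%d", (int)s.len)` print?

[0]=0x40 [1]=0xc8 [2]=0xdf [3]=0xa5 (big-endian) → word 0x40c8dfa5
bank [28+:4] = (word>>28) & 0xf = 4
err [9+:19] = (word>>9) & 0x7ffff = 25711
id [8+:1] = (word>>8) & 0x1 = 1
cnt [5+:3] = (word>>5) & 0x7 = 5
len [0+:5] = (word>>0) & 0x1f = 5  ←
len signed 5b, MSB=0: value = 5

5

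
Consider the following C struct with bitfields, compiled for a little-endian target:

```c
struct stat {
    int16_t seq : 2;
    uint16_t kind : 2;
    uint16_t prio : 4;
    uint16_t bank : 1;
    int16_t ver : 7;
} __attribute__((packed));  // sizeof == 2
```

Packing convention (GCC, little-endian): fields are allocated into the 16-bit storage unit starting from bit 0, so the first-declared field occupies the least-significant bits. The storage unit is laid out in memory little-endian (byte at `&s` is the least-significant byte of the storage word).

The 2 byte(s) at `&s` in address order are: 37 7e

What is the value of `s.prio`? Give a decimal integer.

3

[0]=0x37 [1]=0x7e (little-endian) → word 0x7e37
seq [0+:2] = (word>>0) & 0x3 = 3
kind [2+:2] = (word>>2) & 0x3 = 1
prio [4+:4] = (word>>4) & 0xf = 3  ←
bank [8+:1] = (word>>8) & 0x1 = 0
ver [9+:7] = (word>>9) & 0x7f = 63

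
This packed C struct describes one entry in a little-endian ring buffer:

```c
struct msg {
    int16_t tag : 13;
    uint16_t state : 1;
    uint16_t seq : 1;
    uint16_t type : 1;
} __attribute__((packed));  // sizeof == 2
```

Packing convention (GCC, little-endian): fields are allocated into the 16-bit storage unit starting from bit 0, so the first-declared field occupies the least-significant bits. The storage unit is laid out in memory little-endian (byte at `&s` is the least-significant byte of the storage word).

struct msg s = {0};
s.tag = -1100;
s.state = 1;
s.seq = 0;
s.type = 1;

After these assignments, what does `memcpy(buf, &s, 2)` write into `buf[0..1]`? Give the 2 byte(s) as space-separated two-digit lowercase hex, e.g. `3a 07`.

[0+:13] tag=-1100 & 0x1fff = 0x1bb4; word=0x1bb4
[13+:1] state=1 & 0x1 = 0x1; word=0x3bb4
[14+:1] seq=0 & 0x1 = 0x0; word=0x3bb4
[15+:1] type=1 & 0x1 = 0x1; word=0xbbb4
word = 0xbbb4 → little-endian bytes:
  [0]=0xb4  [1]=0xbb

b4 bb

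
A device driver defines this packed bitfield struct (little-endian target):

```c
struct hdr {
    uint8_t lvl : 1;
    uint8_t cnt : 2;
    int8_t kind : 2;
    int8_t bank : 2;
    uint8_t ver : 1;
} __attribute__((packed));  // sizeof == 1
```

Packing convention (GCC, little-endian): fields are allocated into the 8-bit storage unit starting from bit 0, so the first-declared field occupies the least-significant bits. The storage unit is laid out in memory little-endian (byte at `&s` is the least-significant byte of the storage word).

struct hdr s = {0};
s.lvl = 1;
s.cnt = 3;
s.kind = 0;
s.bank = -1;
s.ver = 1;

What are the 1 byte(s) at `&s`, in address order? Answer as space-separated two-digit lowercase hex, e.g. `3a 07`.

lvl:1 = 1 → 0x1 << 0 → word 0x01
cnt:2 = 3 → 0x3 << 1 → word 0x07
kind:2 = 0 → 0x0 << 3 → word 0x07
bank:2 = -1 → 0x3 << 5 → word 0x67
ver:1 = 1 → 0x1 << 7 → word 0xe7
word = 0xe7 → little-endian bytes:
  [0]=0xe7

e7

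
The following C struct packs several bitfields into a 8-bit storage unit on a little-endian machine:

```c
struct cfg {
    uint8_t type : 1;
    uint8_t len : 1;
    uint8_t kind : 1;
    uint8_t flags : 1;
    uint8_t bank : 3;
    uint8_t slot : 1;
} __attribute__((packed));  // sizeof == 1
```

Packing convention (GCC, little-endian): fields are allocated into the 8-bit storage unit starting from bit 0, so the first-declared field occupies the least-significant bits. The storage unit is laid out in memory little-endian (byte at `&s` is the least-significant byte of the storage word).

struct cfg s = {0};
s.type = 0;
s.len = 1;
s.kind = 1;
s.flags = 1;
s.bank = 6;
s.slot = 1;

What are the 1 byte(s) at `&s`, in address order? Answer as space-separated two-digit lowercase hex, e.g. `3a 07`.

type (1b) val=0 bits=0x0 at bit 0: 0x00
len (1b) val=1 bits=0x1 at bit 1: 0x02
kind (1b) val=1 bits=0x1 at bit 2: 0x06
flags (1b) val=1 bits=0x1 at bit 3: 0x0e
bank (3b) val=6 bits=0x6 at bit 4: 0x6e
slot (1b) val=1 bits=0x1 at bit 7: 0xee
word = 0xee → little-endian bytes:
  [0]=0xee

ee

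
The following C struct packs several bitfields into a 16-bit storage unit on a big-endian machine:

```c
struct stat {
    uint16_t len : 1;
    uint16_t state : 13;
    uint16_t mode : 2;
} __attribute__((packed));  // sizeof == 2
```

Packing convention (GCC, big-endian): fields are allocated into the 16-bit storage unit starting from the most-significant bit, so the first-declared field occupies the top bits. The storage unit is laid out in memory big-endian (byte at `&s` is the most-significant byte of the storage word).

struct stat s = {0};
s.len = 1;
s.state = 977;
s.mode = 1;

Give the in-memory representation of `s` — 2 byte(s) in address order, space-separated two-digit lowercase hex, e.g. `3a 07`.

len (1b) val=1 bits=0x1 at bit 15: 0x8000
state (13b) val=977 bits=0x3d1 at bit 2: 0x8f44
mode (2b) val=1 bits=0x1 at bit 0: 0x8f45
word = 0x8f45 → big-endian bytes:
  [0]=0x8f  [1]=0x45

8f 45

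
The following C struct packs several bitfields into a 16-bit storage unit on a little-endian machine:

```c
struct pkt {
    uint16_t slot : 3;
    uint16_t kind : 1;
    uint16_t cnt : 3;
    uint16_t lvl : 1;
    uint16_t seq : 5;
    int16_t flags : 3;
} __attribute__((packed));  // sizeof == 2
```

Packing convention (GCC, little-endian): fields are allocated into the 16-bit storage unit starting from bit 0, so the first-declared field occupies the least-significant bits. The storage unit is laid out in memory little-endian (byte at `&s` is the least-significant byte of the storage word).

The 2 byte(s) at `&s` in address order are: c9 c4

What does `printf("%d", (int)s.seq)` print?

[0]=0xc9 [1]=0xc4 (little-endian) → word 0xc4c9
slot:3 @ bit 0 → (0xc4c9>>0)&0x7 = 0x1
kind:1 @ bit 3 → (0xc4c9>>3)&0x1 = 0x1
cnt:3 @ bit 4 → (0xc4c9>>4)&0x7 = 0x4
lvl:1 @ bit 7 → (0xc4c9>>7)&0x1 = 0x1
seq:5 @ bit 8 → (0xc4c9>>8)&0x1f = 0x4  ←
flags:3 @ bit 13 → (0xc4c9>>13)&0x7 = 0x6

4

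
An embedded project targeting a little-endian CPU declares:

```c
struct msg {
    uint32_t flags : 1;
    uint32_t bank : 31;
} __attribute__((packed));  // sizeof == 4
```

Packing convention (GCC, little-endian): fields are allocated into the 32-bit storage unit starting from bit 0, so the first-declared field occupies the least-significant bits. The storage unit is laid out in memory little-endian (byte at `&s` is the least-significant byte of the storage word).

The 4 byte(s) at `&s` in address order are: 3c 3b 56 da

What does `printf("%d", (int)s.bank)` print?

[0]=0x3c [1]=0x3b [2]=0x56 [3]=0xda (little-endian) → word 0xda563b3c
flags:1 @ bit 0 → (0xda563b3c>>0)&0x1 = 0x0
bank:31 @ bit 1 → (0xda563b3c>>1)&0x7fffffff = 0x6d2b1d9e  ←

1831542174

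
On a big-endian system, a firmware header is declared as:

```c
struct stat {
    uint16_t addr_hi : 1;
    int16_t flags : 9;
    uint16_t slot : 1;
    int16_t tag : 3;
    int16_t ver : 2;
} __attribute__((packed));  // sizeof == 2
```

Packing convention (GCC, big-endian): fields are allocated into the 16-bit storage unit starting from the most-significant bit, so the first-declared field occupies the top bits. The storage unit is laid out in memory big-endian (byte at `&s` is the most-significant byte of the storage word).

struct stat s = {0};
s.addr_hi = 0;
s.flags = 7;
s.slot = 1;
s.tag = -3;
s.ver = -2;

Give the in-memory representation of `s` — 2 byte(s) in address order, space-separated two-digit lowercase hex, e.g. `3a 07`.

01 f6

addr_hi:1 = 0 → 0x0 << 15 → word 0x0000
flags:9 = 7 → 0x7 << 6 → word 0x01c0
slot:1 = 1 → 0x1 << 5 → word 0x01e0
tag:3 = -3 → 0x5 << 2 → word 0x01f4
ver:2 = -2 → 0x2 << 0 → word 0x01f6
word = 0x01f6 → big-endian bytes:
  [0]=0x01  [1]=0xf6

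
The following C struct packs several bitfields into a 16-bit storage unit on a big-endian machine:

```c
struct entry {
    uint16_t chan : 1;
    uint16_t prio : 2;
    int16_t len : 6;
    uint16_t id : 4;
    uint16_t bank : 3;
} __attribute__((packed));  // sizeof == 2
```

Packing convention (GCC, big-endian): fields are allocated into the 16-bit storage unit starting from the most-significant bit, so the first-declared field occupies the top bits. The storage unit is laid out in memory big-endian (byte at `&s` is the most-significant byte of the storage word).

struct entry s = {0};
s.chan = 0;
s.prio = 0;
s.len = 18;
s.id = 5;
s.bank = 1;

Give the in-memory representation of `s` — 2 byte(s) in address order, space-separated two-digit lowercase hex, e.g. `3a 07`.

chan:1 = 0 → 0x0 << 15 → word 0x0000
prio:2 = 0 → 0x0 << 13 → word 0x0000
len:6 = 18 → 0x12 << 7 → word 0x0900
id:4 = 5 → 0x5 << 3 → word 0x0928
bank:3 = 1 → 0x1 << 0 → word 0x0929
word = 0x0929 → big-endian bytes:
  [0]=0x09  [1]=0x29

09 29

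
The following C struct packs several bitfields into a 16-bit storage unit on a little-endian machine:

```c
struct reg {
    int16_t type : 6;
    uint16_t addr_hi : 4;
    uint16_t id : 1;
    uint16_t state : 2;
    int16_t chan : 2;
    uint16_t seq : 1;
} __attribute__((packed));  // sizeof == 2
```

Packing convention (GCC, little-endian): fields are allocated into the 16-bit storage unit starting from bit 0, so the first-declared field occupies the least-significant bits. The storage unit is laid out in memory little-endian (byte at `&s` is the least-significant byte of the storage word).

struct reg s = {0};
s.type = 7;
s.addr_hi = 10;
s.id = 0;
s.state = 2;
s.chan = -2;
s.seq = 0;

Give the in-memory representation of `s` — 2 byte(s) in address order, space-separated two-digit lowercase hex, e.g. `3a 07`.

type:6 = 7 → 0x7 << 0 → word 0x0007
addr_hi:4 = 10 → 0xa << 6 → word 0x0287
id:1 = 0 → 0x0 << 10 → word 0x0287
state:2 = 2 → 0x2 << 11 → word 0x1287
chan:2 = -2 → 0x2 << 13 → word 0x5287
seq:1 = 0 → 0x0 << 15 → word 0x5287
word = 0x5287 → little-endian bytes:
  [0]=0x87  [1]=0x52

87 52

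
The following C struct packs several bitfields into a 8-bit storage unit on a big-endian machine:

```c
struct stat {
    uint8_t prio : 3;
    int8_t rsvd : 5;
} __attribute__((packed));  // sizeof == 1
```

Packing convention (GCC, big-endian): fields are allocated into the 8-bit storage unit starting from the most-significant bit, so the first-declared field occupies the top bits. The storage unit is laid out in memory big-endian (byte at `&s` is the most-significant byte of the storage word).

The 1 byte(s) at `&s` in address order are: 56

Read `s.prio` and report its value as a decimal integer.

[0]=0x56 (big-endian) → word 0x56
prio [5+:3] = (word>>5) & 0x7 = 2  ←
rsvd [0+:5] = (word>>0) & 0x1f = 22

2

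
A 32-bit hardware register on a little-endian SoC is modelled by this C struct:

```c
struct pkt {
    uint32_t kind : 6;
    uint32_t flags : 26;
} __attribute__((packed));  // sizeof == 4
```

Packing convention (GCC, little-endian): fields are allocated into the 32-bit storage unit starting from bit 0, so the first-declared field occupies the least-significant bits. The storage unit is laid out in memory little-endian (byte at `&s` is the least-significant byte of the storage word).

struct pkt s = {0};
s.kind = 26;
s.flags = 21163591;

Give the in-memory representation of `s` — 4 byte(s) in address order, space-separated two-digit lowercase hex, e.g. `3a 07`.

da 91 bb 50

kind:6 = 26 → 0x1a << 0 → word 0x0000001a
flags:26 = 21163591 → 0x142ee47 << 6 → word 0x50bb91da
word = 0x50bb91da → little-endian bytes:
  [0]=0xda  [1]=0x91  [2]=0xbb  [3]=0x50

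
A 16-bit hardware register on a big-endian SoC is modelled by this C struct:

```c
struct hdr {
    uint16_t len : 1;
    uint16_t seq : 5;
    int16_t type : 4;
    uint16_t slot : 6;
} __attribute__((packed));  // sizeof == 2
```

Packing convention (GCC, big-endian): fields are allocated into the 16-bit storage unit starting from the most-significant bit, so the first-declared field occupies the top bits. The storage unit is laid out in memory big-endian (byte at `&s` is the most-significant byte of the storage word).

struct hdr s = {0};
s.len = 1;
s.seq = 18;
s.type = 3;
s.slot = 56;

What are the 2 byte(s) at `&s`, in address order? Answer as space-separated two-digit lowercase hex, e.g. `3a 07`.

[15+:1] len=1 & 0x1 = 0x1; word=0x8000
[10+:5] seq=18 & 0x1f = 0x12; word=0xc800
[6+:4] type=3 & 0xf = 0x3; word=0xc8c0
[0+:6] slot=56 & 0x3f = 0x38; word=0xc8f8
word = 0xc8f8 → big-endian bytes:
  [0]=0xc8  [1]=0xf8

c8 f8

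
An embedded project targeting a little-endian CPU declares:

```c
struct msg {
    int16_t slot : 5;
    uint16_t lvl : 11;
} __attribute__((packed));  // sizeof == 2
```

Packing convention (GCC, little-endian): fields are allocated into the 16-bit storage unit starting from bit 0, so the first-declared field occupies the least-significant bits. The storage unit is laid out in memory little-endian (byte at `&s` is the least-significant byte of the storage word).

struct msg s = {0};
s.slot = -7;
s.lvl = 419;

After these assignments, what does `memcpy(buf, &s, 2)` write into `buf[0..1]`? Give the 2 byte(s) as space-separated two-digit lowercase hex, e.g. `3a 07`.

79 34

slot (5b) val=-7 bits=0x19 at bit 0: 0x0019
lvl (11b) val=419 bits=0x1a3 at bit 5: 0x3479
word = 0x3479 → little-endian bytes:
  [0]=0x79  [1]=0x34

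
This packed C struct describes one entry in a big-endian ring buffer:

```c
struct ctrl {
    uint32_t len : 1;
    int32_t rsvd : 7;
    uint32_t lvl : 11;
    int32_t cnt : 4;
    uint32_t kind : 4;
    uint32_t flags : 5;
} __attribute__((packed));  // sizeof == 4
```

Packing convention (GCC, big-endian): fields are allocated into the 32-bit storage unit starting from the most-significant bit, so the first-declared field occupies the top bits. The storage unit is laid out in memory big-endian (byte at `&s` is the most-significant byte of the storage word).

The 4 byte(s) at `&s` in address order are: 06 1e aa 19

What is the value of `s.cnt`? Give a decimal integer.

5

[0]=0x06 [1]=0x1e [2]=0xaa [3]=0x19 (big-endian) → word 0x061eaa19
len:1 @ bit 31 → (0x061eaa19>>31)&0x1 = 0x0
rsvd:7 @ bit 24 → (0x061eaa19>>24)&0x7f = 0x6
lvl:11 @ bit 13 → (0x061eaa19>>13)&0x7ff = 0xf5
cnt:4 @ bit 9 → (0x061eaa19>>9)&0xf = 0x5  ←
kind:4 @ bit 5 → (0x061eaa19>>5)&0xf = 0x0
flags:5 @ bit 0 → (0x061eaa19>>0)&0x1f = 0x19
cnt signed 4b, MSB=0: value = 5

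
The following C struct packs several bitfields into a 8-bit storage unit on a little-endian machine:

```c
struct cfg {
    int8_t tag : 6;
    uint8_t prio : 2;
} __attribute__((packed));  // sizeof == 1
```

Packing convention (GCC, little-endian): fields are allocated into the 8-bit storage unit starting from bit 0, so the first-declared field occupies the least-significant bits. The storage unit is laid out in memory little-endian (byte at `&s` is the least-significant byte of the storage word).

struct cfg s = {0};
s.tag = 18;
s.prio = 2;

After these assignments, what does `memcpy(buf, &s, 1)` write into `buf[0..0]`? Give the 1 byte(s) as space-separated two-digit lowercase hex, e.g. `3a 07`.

[0+:6] tag=18 & 0x3f = 0x12; word=0x12
[6+:2] prio=2 & 0x3 = 0x2; word=0x92
word = 0x92 → little-endian bytes:
  [0]=0x92

92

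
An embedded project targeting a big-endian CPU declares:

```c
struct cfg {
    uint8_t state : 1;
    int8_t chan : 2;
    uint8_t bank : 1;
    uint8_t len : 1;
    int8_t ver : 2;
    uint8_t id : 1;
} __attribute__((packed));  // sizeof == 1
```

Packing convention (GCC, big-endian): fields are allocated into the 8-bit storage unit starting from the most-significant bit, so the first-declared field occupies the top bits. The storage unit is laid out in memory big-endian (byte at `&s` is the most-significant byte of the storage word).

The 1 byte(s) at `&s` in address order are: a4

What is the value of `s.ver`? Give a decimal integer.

[0]=0xa4 (big-endian) → word 0xa4
state:1 @ bit 7 → (0xa4>>7)&0x1 = 0x1
chan:2 @ bit 5 → (0xa4>>5)&0x3 = 0x1
bank:1 @ bit 4 → (0xa4>>4)&0x1 = 0x0
len:1 @ bit 3 → (0xa4>>3)&0x1 = 0x0
ver:2 @ bit 1 → (0xa4>>1)&0x3 = 0x2  ←
id:1 @ bit 0 → (0xa4>>0)&0x1 = 0x0
ver signed 2b, MSB=1: 2 - 4 = -2

-2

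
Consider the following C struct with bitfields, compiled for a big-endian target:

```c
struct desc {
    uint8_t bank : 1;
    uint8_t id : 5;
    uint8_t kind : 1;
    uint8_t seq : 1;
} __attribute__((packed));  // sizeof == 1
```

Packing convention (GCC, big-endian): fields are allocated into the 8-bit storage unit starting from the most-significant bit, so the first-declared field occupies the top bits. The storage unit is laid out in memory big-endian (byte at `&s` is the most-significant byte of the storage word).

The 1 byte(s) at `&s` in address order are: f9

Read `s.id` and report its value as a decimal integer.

[0]=0xf9 (big-endian) → word 0xf9
bank [7+:1] = (word>>7) & 0x1 = 1
id [2+:5] = (word>>2) & 0x1f = 30  ←
kind [1+:1] = (word>>1) & 0x1 = 0
seq [0+:1] = (word>>0) & 0x1 = 1

30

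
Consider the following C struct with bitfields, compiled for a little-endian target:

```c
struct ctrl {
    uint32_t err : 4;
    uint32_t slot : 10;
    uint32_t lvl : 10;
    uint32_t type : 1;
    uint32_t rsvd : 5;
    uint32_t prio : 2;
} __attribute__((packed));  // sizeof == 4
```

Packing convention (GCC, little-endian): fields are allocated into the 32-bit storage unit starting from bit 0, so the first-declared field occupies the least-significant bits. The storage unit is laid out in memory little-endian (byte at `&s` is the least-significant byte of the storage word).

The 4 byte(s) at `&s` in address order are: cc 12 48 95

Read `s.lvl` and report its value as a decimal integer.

[0]=0xcc [1]=0x12 [2]=0x48 [3]=0x95 (little-endian) → word 0x954812cc
err:4 @ bit 0 → (0x954812cc>>0)&0xf = 0xc
slot:10 @ bit 4 → (0x954812cc>>4)&0x3ff = 0x12c
lvl:10 @ bit 14 → (0x954812cc>>14)&0x3ff = 0x120  ←
type:1 @ bit 24 → (0x954812cc>>24)&0x1 = 0x1
rsvd:5 @ bit 25 → (0x954812cc>>25)&0x1f = 0xa
prio:2 @ bit 30 → (0x954812cc>>30)&0x3 = 0x2

288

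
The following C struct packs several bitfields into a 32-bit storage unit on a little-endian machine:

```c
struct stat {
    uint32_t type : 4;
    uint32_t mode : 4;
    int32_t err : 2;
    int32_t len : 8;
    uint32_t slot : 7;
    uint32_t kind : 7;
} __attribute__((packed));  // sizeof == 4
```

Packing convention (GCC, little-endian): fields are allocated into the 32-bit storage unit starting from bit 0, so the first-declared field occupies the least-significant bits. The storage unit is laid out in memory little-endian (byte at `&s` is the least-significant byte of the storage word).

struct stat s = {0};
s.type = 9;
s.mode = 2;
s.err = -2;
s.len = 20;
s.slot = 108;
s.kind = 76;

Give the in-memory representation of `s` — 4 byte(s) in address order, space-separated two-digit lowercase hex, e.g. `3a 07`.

type:4 = 9 → 0x9 << 0 → word 0x00000009
mode:4 = 2 → 0x2 << 4 → word 0x00000029
err:2 = -2 → 0x2 << 8 → word 0x00000229
len:8 = 20 → 0x14 << 10 → word 0x00005229
slot:7 = 108 → 0x6c << 18 → word 0x01b05229
kind:7 = 76 → 0x4c << 25 → word 0x99b05229
word = 0x99b05229 → little-endian bytes:
  [0]=0x29  [1]=0x52  [2]=0xb0  [3]=0x99

29 52 b0 99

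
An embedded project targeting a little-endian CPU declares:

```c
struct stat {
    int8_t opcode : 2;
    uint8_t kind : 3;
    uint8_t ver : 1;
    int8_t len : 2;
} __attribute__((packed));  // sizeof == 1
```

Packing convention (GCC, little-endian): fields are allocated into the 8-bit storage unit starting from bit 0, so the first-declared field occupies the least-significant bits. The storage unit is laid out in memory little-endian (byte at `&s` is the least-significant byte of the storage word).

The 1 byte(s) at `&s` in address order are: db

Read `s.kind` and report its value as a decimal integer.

6

[0]=0xdb (little-endian) → word 0xdb
opcode:2 @ bit 0 → (0xdb>>0)&0x3 = 0x3
kind:3 @ bit 2 → (0xdb>>2)&0x7 = 0x6  ←
ver:1 @ bit 5 → (0xdb>>5)&0x1 = 0x0
len:2 @ bit 6 → (0xdb>>6)&0x3 = 0x3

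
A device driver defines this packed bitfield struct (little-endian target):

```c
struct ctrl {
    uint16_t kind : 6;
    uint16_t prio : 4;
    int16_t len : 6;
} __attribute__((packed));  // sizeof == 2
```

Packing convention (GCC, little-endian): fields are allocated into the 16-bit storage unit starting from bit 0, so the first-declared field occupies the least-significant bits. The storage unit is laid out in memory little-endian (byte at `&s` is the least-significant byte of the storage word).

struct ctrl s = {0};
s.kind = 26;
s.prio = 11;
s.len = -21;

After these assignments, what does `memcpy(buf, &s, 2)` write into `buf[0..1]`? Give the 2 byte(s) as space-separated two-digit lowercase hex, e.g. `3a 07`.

da ae

kind (6b) val=26 bits=0x1a at bit 0: 0x001a
prio (4b) val=11 bits=0xb at bit 6: 0x02da
len (6b) val=-21 bits=0x2b at bit 10: 0xaeda
word = 0xaeda → little-endian bytes:
  [0]=0xda  [1]=0xae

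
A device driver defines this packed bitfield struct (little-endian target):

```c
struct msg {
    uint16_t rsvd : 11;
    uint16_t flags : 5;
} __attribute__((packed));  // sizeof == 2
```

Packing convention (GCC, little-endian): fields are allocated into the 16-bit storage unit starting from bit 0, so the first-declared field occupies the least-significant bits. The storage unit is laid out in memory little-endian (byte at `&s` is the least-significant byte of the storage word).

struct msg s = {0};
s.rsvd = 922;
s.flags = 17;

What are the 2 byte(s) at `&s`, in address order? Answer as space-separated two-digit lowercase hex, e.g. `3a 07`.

9a 8b

rsvd (11b) val=922 bits=0x39a at bit 0: 0x039a
flags (5b) val=17 bits=0x11 at bit 11: 0x8b9a
word = 0x8b9a → little-endian bytes:
  [0]=0x9a  [1]=0x8b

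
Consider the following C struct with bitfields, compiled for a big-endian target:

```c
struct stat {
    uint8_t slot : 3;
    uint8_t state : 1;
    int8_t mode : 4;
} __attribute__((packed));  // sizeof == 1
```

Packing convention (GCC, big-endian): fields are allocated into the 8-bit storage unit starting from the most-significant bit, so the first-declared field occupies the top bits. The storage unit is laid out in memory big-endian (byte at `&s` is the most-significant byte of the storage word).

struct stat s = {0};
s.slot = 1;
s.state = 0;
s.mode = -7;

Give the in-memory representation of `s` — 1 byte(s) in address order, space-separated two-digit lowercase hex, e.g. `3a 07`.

slot (3b) val=1 bits=0x1 at bit 5: 0x20
state (1b) val=0 bits=0x0 at bit 4: 0x20
mode (4b) val=-7 bits=0x9 at bit 0: 0x29
word = 0x29 → big-endian bytes:
  [0]=0x29

29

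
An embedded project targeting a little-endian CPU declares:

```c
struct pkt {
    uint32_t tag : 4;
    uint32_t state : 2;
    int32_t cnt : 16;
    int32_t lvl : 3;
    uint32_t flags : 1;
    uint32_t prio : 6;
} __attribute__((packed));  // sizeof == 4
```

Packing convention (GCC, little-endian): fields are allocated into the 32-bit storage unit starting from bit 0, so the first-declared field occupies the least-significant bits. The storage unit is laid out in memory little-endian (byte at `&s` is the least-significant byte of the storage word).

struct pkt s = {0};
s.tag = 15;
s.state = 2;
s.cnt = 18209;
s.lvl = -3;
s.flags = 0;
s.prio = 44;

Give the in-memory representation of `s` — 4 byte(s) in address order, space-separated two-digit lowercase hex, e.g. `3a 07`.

6f c8 51 b1

tag (4b) val=15 bits=0xf at bit 0: 0x0000000f
state (2b) val=2 bits=0x2 at bit 4: 0x0000002f
cnt (16b) val=18209 bits=0x4721 at bit 6: 0x0011c86f
lvl (3b) val=-3 bits=0x5 at bit 22: 0x0151c86f
flags (1b) val=0 bits=0x0 at bit 25: 0x0151c86f
prio (6b) val=44 bits=0x2c at bit 26: 0xb151c86f
word = 0xb151c86f → little-endian bytes:
  [0]=0x6f  [1]=0xc8  [2]=0x51  [3]=0xb1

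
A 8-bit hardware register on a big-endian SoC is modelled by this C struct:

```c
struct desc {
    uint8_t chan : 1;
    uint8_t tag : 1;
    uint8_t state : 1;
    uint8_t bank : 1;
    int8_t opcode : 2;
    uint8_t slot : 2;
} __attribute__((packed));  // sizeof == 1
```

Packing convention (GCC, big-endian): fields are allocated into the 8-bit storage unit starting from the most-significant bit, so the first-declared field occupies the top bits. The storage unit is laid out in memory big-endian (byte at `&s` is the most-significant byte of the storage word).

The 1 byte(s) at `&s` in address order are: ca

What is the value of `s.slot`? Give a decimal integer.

2

[0]=0xca (big-endian) → word 0xca
chan:1 @ bit 7 → (0xca>>7)&0x1 = 0x1
tag:1 @ bit 6 → (0xca>>6)&0x1 = 0x1
state:1 @ bit 5 → (0xca>>5)&0x1 = 0x0
bank:1 @ bit 4 → (0xca>>4)&0x1 = 0x0
opcode:2 @ bit 2 → (0xca>>2)&0x3 = 0x2
slot:2 @ bit 0 → (0xca>>0)&0x3 = 0x2  ←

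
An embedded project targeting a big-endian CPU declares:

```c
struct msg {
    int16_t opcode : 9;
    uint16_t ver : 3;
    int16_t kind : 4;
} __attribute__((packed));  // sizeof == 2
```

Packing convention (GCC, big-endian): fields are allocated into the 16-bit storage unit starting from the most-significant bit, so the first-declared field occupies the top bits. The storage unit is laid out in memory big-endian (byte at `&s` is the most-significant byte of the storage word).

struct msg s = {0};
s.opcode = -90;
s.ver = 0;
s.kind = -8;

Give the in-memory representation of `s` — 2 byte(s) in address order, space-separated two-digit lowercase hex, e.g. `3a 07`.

d3 08

opcode (9b) val=-90 bits=0x1a6 at bit 7: 0xd300
ver (3b) val=0 bits=0x0 at bit 4: 0xd300
kind (4b) val=-8 bits=0x8 at bit 0: 0xd308
word = 0xd308 → big-endian bytes:
  [0]=0xd3  [1]=0x08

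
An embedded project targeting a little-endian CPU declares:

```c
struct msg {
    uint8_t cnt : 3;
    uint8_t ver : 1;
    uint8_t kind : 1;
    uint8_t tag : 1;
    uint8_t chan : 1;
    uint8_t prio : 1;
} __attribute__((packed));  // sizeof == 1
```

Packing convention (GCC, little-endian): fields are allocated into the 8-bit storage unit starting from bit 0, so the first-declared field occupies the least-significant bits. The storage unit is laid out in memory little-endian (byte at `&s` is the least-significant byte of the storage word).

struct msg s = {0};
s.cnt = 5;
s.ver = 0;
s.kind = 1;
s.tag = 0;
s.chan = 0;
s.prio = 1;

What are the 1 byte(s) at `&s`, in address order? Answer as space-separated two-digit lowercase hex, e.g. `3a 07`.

cnt:3 = 5 → 0x5 << 0 → word 0x05
ver:1 = 0 → 0x0 << 3 → word 0x05
kind:1 = 1 → 0x1 << 4 → word 0x15
tag:1 = 0 → 0x0 << 5 → word 0x15
chan:1 = 0 → 0x0 << 6 → word 0x15
prio:1 = 1 → 0x1 << 7 → word 0x95
word = 0x95 → little-endian bytes:
  [0]=0x95

95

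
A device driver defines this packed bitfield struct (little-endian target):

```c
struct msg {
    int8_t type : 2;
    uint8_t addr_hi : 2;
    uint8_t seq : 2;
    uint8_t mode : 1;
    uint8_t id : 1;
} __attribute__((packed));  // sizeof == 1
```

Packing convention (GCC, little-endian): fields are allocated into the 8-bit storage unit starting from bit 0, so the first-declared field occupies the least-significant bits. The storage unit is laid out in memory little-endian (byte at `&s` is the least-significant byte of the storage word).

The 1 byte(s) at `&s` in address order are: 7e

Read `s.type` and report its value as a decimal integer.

[0]=0x7e (little-endian) → word 0x7e
type [0+:2] = (word>>0) & 0x3 = 2  ←
addr_hi [2+:2] = (word>>2) & 0x3 = 3
seq [4+:2] = (word>>4) & 0x3 = 3
mode [6+:1] = (word>>6) & 0x1 = 1
id [7+:1] = (word>>7) & 0x1 = 0
type signed 2b, MSB=1: 2 - 4 = -2

-2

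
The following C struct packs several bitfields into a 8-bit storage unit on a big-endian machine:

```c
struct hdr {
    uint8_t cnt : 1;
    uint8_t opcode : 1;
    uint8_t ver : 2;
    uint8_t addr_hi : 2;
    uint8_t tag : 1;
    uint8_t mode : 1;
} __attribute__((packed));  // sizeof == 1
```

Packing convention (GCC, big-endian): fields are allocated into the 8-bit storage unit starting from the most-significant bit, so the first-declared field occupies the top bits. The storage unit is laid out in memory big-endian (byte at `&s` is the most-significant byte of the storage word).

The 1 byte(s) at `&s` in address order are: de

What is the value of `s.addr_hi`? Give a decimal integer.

[0]=0xde (big-endian) → word 0xde
cnt [7+:1] = (word>>7) & 0x1 = 1
opcode [6+:1] = (word>>6) & 0x1 = 1
ver [4+:2] = (word>>4) & 0x3 = 1
addr_hi [2+:2] = (word>>2) & 0x3 = 3  ←
tag [1+:1] = (word>>1) & 0x1 = 1
mode [0+:1] = (word>>0) & 0x1 = 0

3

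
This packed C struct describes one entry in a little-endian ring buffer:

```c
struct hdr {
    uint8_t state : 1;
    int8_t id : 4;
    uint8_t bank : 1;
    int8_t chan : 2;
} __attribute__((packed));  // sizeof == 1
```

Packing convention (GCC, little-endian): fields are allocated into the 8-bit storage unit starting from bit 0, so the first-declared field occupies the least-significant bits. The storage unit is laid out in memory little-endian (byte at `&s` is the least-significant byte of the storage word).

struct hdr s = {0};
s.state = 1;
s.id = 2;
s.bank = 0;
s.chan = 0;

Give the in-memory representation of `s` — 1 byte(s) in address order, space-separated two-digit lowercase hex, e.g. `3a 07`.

05

[0+:1] state=1 & 0x1 = 0x1; word=0x01
[1+:4] id=2 & 0xf = 0x2; word=0x05
[5+:1] bank=0 & 0x1 = 0x0; word=0x05
[6+:2] chan=0 & 0x3 = 0x0; word=0x05
word = 0x05 → little-endian bytes:
  [0]=0x05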